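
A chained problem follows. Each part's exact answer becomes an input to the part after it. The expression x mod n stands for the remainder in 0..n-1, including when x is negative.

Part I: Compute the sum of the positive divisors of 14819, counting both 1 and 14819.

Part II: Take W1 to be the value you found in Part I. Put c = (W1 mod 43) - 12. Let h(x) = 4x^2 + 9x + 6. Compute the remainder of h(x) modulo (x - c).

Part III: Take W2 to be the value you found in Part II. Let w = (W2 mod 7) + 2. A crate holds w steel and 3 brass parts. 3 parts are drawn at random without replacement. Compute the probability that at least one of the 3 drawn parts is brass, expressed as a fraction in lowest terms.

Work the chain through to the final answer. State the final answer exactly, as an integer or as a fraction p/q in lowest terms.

109/165

Part I: 14819 = 7 * 29 * 73; sigma = (1 + 7) * (1 + 29) * (1 + 73) = 8 * 30 * 74 = 17760; answer 17760
Part II: W1 = 17760; c = -11; remainder = value at the root: 4*(-11)^2 + 9*(-11)^1 + 6 = (484) + (-99) + (6) = 391; answer 391
Part III: W2 = 391; w = 8; total draws C(11,3) = 165; complement C(8,3) = 56; favorable 165 - 56 = 109; P = 109/165; answer 109/165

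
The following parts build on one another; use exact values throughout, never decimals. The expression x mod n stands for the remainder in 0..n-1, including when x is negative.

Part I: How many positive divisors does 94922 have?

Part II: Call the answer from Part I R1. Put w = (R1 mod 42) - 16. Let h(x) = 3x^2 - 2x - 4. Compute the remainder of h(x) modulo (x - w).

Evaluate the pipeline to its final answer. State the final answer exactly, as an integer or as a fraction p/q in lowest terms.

204

Part I: 94922 = 2 * 31 * 1531; number of divisors = (1+1) * (1+1) * (1+1) = 8; answer 8
Part II: R1 = 8; w = -8; remainder = value at the root: 3*(-8)^2 - 2*(-8)^1 - 4 = (192) + (16) + (-4) = 204; answer 204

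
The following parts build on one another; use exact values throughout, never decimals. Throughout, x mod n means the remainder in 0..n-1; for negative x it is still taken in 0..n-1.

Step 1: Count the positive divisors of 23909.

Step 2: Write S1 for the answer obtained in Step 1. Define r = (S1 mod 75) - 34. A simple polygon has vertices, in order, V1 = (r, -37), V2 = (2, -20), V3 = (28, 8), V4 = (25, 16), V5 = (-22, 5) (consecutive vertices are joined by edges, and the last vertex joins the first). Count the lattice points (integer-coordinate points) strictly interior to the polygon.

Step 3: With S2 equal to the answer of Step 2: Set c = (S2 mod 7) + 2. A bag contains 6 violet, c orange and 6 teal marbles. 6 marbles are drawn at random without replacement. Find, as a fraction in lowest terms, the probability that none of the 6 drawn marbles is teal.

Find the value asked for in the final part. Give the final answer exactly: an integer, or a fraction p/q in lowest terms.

4/429

Step 1: 23909 is prime, so its only divisors are 1 and 23909; count = 2; answer 2
Step 2: S1 = 2; r = -32; cross terms: (-32*-20 - 2*-37)=714, (2*8 - 28*-20)=576, (28*16 - 25*8)=248, (25*5 - -22*16)=477, (-22*-37 - -32*5)=974; twice the area = |2989| = 2989; area = 2989/2; boundary points = 17 + 2 + 1 + 1 + 2 = 23; strictly interior points = area - boundary/2 + 1 = 1484; answer 1484
Step 3: S2 = 1484; c = 2; total draws C(14,6) = 3003; favorable C(8,6) = 28; P = 4/429; answer 4/429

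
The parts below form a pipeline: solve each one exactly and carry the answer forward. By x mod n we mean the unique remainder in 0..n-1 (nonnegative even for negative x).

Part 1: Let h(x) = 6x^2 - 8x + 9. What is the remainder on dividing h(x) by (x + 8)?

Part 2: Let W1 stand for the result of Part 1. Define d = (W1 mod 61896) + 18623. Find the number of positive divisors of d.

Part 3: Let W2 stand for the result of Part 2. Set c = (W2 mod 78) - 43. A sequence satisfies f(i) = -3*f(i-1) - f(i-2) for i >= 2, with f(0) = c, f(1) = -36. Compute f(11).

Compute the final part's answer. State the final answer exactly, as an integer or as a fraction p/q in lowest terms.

Part 1: remainder = value at the root: 6*(-8)^2 - 8*(-8)^1 + 9 = (384) + (64) + (9) = 457; answer 457
Part 2: W1 = 457; d = 19080; 19080 = 2^3 * 3^2 * 5 * 53; number of divisors = (3+1) * (2+1) * (1+1) * (1+1) = 48; answer 48
Part 3: W2 = 48; c = 5; f(2) = -3*(-36) - 1*(5) = 103; iterating: f(2)=103, f(3)=-273, f(4)=716, f(5)=-1875, f(6)=4909, f(7)=-12852, f(8)=33647, f(9)=-88089, f(10)=230620, f(11)=-603771; answer -603771

-603771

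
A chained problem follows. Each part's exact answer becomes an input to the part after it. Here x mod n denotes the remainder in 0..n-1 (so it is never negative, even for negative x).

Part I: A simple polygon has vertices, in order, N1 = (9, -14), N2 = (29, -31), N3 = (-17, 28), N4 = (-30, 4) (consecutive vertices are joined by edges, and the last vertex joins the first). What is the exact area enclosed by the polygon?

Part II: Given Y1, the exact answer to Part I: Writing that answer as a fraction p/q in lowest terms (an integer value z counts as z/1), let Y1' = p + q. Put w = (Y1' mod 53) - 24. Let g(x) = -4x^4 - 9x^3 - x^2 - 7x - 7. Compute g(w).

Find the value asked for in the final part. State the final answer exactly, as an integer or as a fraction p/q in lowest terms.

Part I: cross terms: (9*-31 - 29*-14)=127, (29*28 - -17*-31)=285, (-17*4 - -30*28)=772, (-30*-14 - 9*4)=384; twice the area = |1568| = 1568; area = 784; answer 784
Part II: Y1 = 784; threaded value p + q = 785; w = 19; -4*(19)^4 - 9*(19)^3 - 1*(19)^2 - 7*(19)^1 - 7 = (-521284) + (-61731) + (-361) + (-133) + (-7) = -583516; answer -583516

-583516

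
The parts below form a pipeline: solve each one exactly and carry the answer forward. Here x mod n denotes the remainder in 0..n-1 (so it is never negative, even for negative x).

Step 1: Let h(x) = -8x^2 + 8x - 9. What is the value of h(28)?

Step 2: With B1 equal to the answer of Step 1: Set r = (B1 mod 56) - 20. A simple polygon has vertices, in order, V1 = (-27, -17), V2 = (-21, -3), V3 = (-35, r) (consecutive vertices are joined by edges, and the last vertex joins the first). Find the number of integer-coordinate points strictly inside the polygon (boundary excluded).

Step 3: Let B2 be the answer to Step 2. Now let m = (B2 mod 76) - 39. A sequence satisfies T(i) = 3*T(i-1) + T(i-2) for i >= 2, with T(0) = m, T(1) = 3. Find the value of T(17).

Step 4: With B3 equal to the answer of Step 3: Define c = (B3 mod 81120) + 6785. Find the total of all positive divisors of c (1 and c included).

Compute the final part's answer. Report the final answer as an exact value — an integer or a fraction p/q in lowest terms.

Step 1: -8*(28)^2 + 8*(28)^1 - 9 = (-6272) + (224) + (-9) = -6057; answer -6057
Step 2: B1 = -6057; r = 27; cross terms: (-27*-3 - -21*-17)=-276, (-21*27 - -35*-3)=-672, (-35*-17 - -27*27)=1324; twice the area = |376| = 376; area = 188; boundary points = 2 + 2 + 4 = 8; strictly interior points = area - boundary/2 + 1 = 185; answer 185
Step 3: B2 = 185; m = -6; T(2) = 3*(3) + 1*(-6) = 3; iterating: T(2)=3, T(3)=12, T(4)=39, T(5)=129, T(6)=426, T(7)=1407, T(8)=4647, T(9)=15348, T(10)=50691, T(11)=167421, T(12)=552954, T(13)=1826283, T(14)=6031803, T(15)=19921692, T(16)=65796879, T(17)=217312329; answer 217312329
Step 4: B3 = 217312329; c = 79754; 79754 = 2 * 39877; sigma = (1 + 2) * (1 + 39877) = 3 * 39878 = 119634; answer 119634

119634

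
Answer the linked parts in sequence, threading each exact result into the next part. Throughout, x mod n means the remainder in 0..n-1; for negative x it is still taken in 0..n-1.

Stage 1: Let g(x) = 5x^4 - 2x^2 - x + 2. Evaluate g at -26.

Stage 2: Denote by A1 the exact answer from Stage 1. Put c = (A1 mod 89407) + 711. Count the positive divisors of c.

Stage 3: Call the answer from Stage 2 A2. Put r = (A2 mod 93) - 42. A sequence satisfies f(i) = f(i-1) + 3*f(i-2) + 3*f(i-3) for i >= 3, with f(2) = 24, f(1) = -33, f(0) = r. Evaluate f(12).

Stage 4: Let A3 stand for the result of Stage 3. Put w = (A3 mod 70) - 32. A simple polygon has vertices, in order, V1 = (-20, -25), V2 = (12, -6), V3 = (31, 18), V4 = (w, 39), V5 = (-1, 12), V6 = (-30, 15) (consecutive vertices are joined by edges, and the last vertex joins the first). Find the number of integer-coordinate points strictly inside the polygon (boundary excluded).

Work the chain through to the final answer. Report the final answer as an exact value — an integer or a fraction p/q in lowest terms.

Stage 1: 5*(-26)^4 - 2*(-26)^2 - 1*(-26)^1 + 2 = (2284880) + (-1352) + (26) + (2) = 2283556; answer 2283556
Stage 2: A1 = 2283556; c = 49092; 49092 = 2^2 * 3 * 4091; number of divisors = (2+1) * (1+1) * (1+1) = 12; answer 12
Stage 3: A2 = 12; r = -30; f(3) = 1*(24) + 3*(-33) + 3*(-30) = -165; iterating: f(3)=-165, f(4)=-192, f(5)=-615, f(6)=-1686, f(7)=-4107, f(8)=-11010, f(9)=-28389, f(10)=-73740, f(11)=-191937, f(12)=-498324; answer -498324
Stage 4: A3 = -498324; w = -26; cross terms: (-20*-6 - 12*-25)=420, (12*18 - 31*-6)=402, (31*39 - -26*18)=1677, (-26*12 - -1*39)=-273, (-1*15 - -30*12)=345, (-30*-25 - -20*15)=1050; twice the area = |3621| = 3621; area = 3621/2; boundary points = 1 + 1 + 3 + 1 + 1 + 10 = 17; strictly interior points = area - boundary/2 + 1 = 1803; answer 1803

1803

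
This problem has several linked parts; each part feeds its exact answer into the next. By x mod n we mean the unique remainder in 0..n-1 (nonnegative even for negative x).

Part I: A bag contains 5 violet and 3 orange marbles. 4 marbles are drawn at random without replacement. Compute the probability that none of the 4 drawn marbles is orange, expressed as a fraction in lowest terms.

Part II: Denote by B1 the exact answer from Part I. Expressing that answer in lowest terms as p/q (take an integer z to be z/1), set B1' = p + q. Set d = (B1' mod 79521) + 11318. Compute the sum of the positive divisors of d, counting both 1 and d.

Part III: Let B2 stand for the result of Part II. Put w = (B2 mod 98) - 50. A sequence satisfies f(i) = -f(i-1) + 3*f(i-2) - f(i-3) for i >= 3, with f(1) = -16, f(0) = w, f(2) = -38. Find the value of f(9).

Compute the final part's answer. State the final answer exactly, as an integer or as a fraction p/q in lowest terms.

Part I: total draws C(8,4) = 70; favorable C(5,4) = 5; P = 1/14; answer 1/14
Part II: B1 = 1/14; threaded value p + q = 15; d = 11333; 11333 = 7 * 1619; sigma = (1 + 7) * (1 + 1619) = 8 * 1620 = 12960; answer 12960
Part III: B2 = 12960; w = -26; f(3) = -1*(-38) + 3*(-16) - 1*(-26) = 16; iterating: f(3)=16, f(4)=-114, f(5)=200, f(6)=-558, f(7)=1272, f(8)=-3146, f(9)=7520; answer 7520

7520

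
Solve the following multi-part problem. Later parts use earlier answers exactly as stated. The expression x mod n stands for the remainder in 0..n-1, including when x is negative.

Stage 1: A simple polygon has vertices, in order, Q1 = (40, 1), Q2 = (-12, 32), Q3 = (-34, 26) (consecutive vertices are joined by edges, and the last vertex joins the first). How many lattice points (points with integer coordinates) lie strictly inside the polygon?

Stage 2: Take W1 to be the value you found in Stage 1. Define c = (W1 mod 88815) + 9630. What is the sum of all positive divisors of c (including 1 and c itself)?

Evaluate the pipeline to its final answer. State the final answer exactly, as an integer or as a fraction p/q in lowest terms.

Stage 1: cross terms: (40*32 - -12*1)=1292, (-12*26 - -34*32)=776, (-34*1 - 40*26)=-1074; twice the area = |994| = 994; area = 497; boundary points = 1 + 2 + 1 = 4; strictly interior points = area - boundary/2 + 1 = 496; answer 496
Stage 2: W1 = 496; c = 10126; 10126 = 2 * 61 * 83; sigma = (1 + 2) * (1 + 61) * (1 + 83) = 3 * 62 * 84 = 15624; answer 15624

15624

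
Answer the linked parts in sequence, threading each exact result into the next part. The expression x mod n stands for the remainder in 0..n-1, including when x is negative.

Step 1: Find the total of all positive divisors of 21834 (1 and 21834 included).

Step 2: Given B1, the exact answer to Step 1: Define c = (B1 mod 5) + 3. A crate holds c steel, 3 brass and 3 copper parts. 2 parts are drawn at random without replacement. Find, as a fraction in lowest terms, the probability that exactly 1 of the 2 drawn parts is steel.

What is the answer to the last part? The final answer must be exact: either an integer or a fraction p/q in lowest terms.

Step 1: 21834 = 2 * 3^2 * 1213; sigma = (1 + 2) * (1 + 3 + 9) * (1 + 1213) = 3 * 13 * 1214 = 47346; answer 47346
Step 2: B1 = 47346; c = 4; total draws C(10,2) = 45; favorable C(4,1)*C(6,1) = 24; P = 8/15; answer 8/15

8/15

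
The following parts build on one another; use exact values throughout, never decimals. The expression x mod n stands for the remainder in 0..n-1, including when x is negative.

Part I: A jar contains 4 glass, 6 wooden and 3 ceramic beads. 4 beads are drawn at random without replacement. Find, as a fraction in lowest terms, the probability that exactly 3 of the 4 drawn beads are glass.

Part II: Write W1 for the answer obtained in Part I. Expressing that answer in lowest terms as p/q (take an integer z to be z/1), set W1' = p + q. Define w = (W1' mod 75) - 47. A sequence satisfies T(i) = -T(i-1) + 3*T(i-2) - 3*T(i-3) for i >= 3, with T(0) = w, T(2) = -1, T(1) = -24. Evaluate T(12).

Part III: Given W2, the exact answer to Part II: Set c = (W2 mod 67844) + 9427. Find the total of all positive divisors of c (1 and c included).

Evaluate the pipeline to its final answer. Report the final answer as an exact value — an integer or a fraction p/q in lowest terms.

21482

Part I: total draws C(13,4) = 715; favorable C(4,3)*C(9,1) = 36; P = 36/715; answer 36/715
Part II: W1 = 36/715; threaded value p + q = 751; w = -46; T(3) = -1*(-1) + 3*(-24) - 3*(-46) = 67; iterating: T(3)=67, T(4)=2, T(5)=202, T(6)=-397, T(7)=997, T(8)=-2794, T(9)=6976, T(10)=-18349, T(11)=47659, T(12)=-123634; answer -123634
Part III: W2 = -123634; c = 21481; 21481 is prime, so its only divisors are 1 and 21481; sigma = 1 + 21481 = 21482; answer 21482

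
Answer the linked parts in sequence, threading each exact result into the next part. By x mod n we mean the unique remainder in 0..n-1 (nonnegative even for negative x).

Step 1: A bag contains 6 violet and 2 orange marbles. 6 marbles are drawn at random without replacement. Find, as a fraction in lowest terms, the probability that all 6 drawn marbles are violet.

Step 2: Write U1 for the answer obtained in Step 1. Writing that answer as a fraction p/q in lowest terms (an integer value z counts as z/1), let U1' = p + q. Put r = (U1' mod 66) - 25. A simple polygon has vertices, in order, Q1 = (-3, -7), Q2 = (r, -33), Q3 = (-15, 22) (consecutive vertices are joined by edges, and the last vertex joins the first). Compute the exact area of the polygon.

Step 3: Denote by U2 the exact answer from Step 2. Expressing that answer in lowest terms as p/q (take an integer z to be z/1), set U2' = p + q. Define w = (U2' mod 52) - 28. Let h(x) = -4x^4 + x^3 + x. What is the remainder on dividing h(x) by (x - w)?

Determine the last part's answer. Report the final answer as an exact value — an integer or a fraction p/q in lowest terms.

Step 1: total draws C(8,6) = 28; favorable C(6,6) = 1; P = 1/28; answer 1/28
Step 2: U1 = 1/28; threaded value p + q = 29; r = 4; cross terms: (-3*-33 - 4*-7)=127, (4*22 - -15*-33)=-407, (-15*-7 - -3*22)=171; twice the area = |-109| = 109; area = 109/2; answer 109/2
Step 3: U2 = 109/2; threaded value p + q = 111; w = -21; remainder = value at the root: -4*(-21)^4 + 1*(-21)^3 + 1*(-21)^1 = (-777924) + (-9261) + (-21) = -787206; answer -787206

-787206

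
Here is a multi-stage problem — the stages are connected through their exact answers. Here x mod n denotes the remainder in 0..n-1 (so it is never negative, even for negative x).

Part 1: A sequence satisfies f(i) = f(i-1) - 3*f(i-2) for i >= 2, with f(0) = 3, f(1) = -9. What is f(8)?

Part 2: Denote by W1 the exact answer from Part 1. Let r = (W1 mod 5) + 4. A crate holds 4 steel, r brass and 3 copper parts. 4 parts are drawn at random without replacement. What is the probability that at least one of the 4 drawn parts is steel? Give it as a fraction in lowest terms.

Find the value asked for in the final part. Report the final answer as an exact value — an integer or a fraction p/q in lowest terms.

113/143

Part 1: f(2) = 1*(-9) - 3*(3) = -18; iterating: f(2)=-18, f(3)=9, f(4)=63, f(5)=36, f(6)=-153, f(7)=-261, f(8)=198; answer 198
Part 2: W1 = 198; r = 7; total draws C(14,4) = 1001; complement C(10,4) = 210; favorable 1001 - 210 = 791; P = 113/143; answer 113/143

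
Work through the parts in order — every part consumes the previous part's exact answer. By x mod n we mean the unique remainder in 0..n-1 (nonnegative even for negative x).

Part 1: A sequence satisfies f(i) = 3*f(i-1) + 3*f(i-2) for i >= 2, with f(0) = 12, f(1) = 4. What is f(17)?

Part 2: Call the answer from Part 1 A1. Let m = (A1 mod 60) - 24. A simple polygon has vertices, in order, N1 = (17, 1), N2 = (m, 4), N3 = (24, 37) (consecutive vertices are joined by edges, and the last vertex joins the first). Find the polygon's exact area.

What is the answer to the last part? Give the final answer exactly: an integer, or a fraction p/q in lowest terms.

633/2

Part 1: f(2) = 3*(4) + 3*(12) = 48; iterating: f(2)=48, f(3)=156, f(4)=612, f(5)=2304, f(6)=8748, f(7)=33156, f(8)=125712, f(9)=476604, f(10)=1806948, f(11)=6850656, f(12)=25972812, f(13)=98470404, f(14)=373329648, f(15)=1415400156, f(16)=5366189412, f(17)=20344768704; answer 20344768704
Part 2: A1 = 20344768704; m = 0; cross terms: (17*4 - 0*1)=68, (0*37 - 24*4)=-96, (24*1 - 17*37)=-605; twice the area = |-633| = 633; area = 633/2; answer 633/2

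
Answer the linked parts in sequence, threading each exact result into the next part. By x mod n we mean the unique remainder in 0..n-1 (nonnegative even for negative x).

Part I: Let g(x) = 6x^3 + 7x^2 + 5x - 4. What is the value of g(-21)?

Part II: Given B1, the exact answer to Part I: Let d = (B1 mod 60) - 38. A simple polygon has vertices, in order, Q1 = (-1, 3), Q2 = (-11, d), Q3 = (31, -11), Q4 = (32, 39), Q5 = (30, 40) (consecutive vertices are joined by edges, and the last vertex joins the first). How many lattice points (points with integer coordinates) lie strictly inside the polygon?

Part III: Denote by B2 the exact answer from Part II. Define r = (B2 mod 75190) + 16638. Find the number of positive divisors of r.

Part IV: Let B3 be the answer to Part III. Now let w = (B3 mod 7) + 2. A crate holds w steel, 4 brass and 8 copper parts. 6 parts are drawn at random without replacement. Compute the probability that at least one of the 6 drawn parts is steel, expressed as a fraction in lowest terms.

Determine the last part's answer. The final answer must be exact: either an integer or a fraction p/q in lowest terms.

210/221

Part I: 6*(-21)^3 + 7*(-21)^2 + 5*(-21)^1 - 4 = (-55566) + (3087) + (-105) + (-4) = -52588; answer -52588
Part II: B1 = -52588; d = -6; cross terms: (-1*-6 - -11*3)=39, (-11*-11 - 31*-6)=307, (31*39 - 32*-11)=1561, (32*40 - 30*39)=110, (30*3 - -1*40)=130; twice the area = |2147| = 2147; area = 2147/2; boundary points = 1 + 1 + 1 + 1 + 1 = 5; strictly interior points = area - boundary/2 + 1 = 1072; answer 1072
Part III: B2 = 1072; r = 17710; 17710 = 2 * 5 * 7 * 11 * 23; number of divisors = (1+1) * (1+1) * (1+1) * (1+1) * (1+1) = 32; answer 32
Part IV: B3 = 32; w = 6; total draws C(18,6) = 18564; complement C(12,6) = 924; favorable 18564 - 924 = 17640; P = 210/221; answer 210/221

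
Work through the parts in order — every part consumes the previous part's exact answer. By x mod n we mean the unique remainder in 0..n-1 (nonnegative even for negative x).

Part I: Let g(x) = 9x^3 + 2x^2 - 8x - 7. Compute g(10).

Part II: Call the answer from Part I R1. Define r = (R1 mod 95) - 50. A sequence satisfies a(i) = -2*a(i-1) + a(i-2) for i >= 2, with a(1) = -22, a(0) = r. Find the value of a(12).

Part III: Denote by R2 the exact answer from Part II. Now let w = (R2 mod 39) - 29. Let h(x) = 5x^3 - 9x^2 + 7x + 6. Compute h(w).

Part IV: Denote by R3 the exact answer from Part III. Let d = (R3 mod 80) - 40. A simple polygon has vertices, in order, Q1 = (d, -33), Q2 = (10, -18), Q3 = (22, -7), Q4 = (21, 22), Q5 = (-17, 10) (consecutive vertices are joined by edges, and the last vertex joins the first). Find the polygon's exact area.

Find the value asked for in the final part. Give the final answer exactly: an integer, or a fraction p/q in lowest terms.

1650

Part I: 9*(10)^3 + 2*(10)^2 - 8*(10)^1 - 7 = (9000) + (200) + (-80) + (-7) = 9113; answer 9113
Part II: R1 = 9113; r = 38; a(2) = -2*(-22) + 1*(38) = 82; iterating: a(2)=82, a(3)=-186, a(4)=454, a(5)=-1094, a(6)=2642, a(7)=-6378, a(8)=15398, a(9)=-37174, a(10)=89746, a(11)=-216666, a(12)=523078; answer 523078
Part III: R2 = 523078; w = -19; 5*(-19)^3 - 9*(-19)^2 + 7*(-19)^1 + 6 = (-34295) + (-3249) + (-133) + (6) = -37671; answer -37671
Part IV: R3 = -37671; d = -31; cross terms: (-31*-18 - 10*-33)=888, (10*-7 - 22*-18)=326, (22*22 - 21*-7)=631, (21*10 - -17*22)=584, (-17*-33 - -31*10)=871; twice the area = |3300| = 3300; area = 1650; answer 1650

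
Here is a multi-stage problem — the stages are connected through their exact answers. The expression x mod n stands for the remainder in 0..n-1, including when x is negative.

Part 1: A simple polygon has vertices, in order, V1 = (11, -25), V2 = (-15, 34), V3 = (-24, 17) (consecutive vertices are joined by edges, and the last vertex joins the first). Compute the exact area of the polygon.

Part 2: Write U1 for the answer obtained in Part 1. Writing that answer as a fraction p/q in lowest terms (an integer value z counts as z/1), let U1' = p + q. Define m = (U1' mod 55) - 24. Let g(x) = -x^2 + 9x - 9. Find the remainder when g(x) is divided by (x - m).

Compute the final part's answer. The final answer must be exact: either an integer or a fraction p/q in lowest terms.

Part 1: cross terms: (11*34 - -15*-25)=-1, (-15*17 - -24*34)=561, (-24*-25 - 11*17)=413; twice the area = |973| = 973; area = 973/2; answer 973/2
Part 2: U1 = 973/2; threaded value p + q = 975; m = 16; remainder = value at the root: -1*(16)^2 + 9*(16)^1 - 9 = (-256) + (144) + (-9) = -121; answer -121

-121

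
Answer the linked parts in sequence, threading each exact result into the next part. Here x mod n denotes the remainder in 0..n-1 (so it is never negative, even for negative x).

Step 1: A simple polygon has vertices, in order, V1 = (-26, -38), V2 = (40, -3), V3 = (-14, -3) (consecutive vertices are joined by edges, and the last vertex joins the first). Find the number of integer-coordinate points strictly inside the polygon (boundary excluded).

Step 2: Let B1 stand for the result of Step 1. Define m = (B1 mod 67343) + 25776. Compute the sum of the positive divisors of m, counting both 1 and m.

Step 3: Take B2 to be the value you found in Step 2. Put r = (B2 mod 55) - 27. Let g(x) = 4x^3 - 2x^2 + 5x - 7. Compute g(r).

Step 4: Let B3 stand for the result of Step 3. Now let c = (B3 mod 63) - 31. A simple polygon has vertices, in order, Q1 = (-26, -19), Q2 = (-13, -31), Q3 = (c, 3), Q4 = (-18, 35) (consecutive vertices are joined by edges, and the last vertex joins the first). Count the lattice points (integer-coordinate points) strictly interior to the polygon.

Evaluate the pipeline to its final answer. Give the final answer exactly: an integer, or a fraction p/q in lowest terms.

Step 1: cross terms: (-26*-3 - 40*-38)=1598, (40*-3 - -14*-3)=-162, (-14*-38 - -26*-3)=454; twice the area = |1890| = 1890; area = 945; boundary points = 1 + 54 + 1 = 56; strictly interior points = area - boundary/2 + 1 = 918; answer 918
Step 2: B1 = 918; m = 26694; 26694 = 2 * 3^2 * 1483; sigma = (1 + 2) * (1 + 3 + 9) * (1 + 1483) = 3 * 13 * 1484 = 57876; answer 57876
Step 3: B2 = 57876; r = -11; 4*(-11)^3 - 2*(-11)^2 + 5*(-11)^1 - 7 = (-5324) + (-242) + (-55) + (-7) = -5628; answer -5628
Step 4: B3 = -5628; c = 11; cross terms: (-26*-31 - -13*-19)=559, (-13*3 - 11*-31)=302, (11*35 - -18*3)=439, (-18*-19 - -26*35)=1252; twice the area = |2552| = 2552; area = 1276; boundary points = 1 + 2 + 1 + 2 = 6; strictly interior points = area - boundary/2 + 1 = 1274; answer 1274

1274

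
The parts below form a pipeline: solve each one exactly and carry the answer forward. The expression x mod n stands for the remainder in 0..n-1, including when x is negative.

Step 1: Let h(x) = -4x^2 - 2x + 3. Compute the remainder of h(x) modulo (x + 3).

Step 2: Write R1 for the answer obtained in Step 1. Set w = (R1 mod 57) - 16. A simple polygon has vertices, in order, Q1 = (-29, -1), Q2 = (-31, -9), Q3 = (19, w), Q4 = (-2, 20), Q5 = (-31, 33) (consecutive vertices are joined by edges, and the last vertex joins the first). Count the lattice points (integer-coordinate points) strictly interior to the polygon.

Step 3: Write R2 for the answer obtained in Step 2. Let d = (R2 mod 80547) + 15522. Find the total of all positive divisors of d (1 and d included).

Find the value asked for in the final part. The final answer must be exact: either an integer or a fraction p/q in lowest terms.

Step 1: remainder = value at the root: -4*(-3)^2 - 2*(-3)^1 + 3 = (-36) + (6) + (3) = -27; answer -27
Step 2: R1 = -27; w = 14; cross terms: (-29*-9 - -31*-1)=230, (-31*14 - 19*-9)=-263, (19*20 - -2*14)=408, (-2*33 - -31*20)=554, (-31*-1 - -29*33)=988; twice the area = |1917| = 1917; area = 1917/2; boundary points = 2 + 1 + 3 + 1 + 2 = 9; strictly interior points = area - boundary/2 + 1 = 955; answer 955
Step 3: R2 = 955; d = 16477; 16477 is prime, so its only divisors are 1 and 16477; sigma = 1 + 16477 = 16478; answer 16478

16478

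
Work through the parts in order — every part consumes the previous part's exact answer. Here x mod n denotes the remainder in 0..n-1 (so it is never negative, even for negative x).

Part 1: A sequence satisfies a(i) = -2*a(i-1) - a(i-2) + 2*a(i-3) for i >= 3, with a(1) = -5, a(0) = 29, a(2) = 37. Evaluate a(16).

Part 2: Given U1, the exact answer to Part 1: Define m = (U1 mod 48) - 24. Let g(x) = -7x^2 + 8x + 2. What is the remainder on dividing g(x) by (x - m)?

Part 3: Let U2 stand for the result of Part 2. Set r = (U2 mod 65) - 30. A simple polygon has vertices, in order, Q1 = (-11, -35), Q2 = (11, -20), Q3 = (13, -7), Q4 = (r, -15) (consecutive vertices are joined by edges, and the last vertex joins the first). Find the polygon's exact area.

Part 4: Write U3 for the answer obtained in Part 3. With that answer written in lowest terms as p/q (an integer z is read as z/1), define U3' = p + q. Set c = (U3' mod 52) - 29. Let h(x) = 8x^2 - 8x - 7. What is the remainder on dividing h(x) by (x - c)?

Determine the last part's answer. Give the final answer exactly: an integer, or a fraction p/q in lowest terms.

329

Part 1: a(3) = -2*(37) - 1*(-5) + 2*(29) = -11; iterating: a(3)=-11, a(4)=-25, a(5)=135, a(6)=-267, a(7)=349, a(8)=-161, a(9)=-561, a(10)=1981, a(11)=-3723, a(12)=4343, a(13)=-1001, a(14)=-9787, a(15)=29261, a(16)=-50737; answer -50737
Part 2: U1 = -50737; m = 23; remainder = value at the root: -7*(23)^2 + 8*(23)^1 + 2 = (-3703) + (184) + (2) = -3517; answer -3517
Part 3: U2 = -3517; r = 28; cross terms: (-11*-20 - 11*-35)=605, (11*-7 - 13*-20)=183, (13*-15 - 28*-7)=1, (28*-35 - -11*-15)=-1145; twice the area = |-356| = 356; area = 178; answer 178
Part 4: U3 = 178; threaded value p + q = 179; c = -6; remainder = value at the root: 8*(-6)^2 - 8*(-6)^1 - 7 = (288) + (48) + (-7) = 329; answer 329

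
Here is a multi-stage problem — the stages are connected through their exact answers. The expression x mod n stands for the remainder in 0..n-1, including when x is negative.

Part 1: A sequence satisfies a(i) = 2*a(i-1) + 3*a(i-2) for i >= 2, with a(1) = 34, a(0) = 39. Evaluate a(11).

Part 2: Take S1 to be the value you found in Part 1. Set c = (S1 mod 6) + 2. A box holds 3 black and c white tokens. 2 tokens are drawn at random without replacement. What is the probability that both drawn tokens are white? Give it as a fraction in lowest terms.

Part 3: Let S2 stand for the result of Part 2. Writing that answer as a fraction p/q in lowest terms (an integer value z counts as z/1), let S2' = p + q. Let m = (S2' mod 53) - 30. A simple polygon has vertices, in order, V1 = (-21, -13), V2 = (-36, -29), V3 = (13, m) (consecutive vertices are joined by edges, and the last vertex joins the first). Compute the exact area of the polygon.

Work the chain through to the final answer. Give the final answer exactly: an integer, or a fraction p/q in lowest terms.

272

Part 1: a(2) = 2*(34) + 3*(39) = 185; iterating: a(2)=185, a(3)=472, a(4)=1499, a(5)=4414, a(6)=13325, a(7)=39892, a(8)=119759, a(9)=359194, a(10)=1077665, a(11)=3232912; answer 3232912
Part 2: S1 = 3232912; c = 6; total draws C(9,2) = 36; favorable C(6,2) = 15; P = 5/12; answer 5/12
Part 3: S2 = 5/12; threaded value p + q = 17; m = -13; cross terms: (-21*-29 - -36*-13)=141, (-36*-13 - 13*-29)=845, (13*-13 - -21*-13)=-442; twice the area = |544| = 544; area = 272; answer 272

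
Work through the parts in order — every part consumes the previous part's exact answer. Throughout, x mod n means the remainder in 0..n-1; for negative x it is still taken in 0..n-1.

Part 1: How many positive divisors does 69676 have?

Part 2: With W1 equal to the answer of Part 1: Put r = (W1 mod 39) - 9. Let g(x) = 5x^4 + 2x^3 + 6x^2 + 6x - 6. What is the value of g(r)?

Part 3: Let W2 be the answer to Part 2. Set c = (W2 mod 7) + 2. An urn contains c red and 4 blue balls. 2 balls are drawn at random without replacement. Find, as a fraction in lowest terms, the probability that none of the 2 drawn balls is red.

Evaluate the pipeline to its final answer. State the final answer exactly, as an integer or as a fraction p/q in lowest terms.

Part 1: 69676 = 2^2 * 17419; number of divisors = (2+1) * (1+1) = 6; answer 6
Part 2: W1 = 6; r = -3; 5*(-3)^4 + 2*(-3)^3 + 6*(-3)^2 + 6*(-3)^1 - 6 = (405) + (-54) + (54) + (-18) + (-6) = 381; answer 381
Part 3: W2 = 381; c = 5; total draws C(9,2) = 36; favorable C(4,2) = 6; P = 1/6; answer 1/6

1/6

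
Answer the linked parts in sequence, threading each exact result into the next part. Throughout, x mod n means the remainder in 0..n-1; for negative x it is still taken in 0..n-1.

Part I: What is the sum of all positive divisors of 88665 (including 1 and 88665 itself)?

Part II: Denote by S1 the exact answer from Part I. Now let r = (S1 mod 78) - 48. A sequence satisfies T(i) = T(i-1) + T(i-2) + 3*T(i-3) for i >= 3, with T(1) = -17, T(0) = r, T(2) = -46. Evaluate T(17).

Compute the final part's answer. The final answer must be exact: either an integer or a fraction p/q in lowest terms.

-4933025

Part I: 88665 = 3 * 5 * 23 * 257; sigma = (1 + 3) * (1 + 5) * (1 + 23) * (1 + 257) = 4 * 6 * 24 * 258 = 148608; answer 148608
Part II: S1 = 148608; r = -30; T(3) = 1*(-46) + 1*(-17) + 3*(-30) = -153; iterating: T(3)=-153, T(4)=-250, T(5)=-541, T(6)=-1250, T(7)=-2541, T(8)=-5414, T(9)=-11705, T(10)=-24742, T(11)=-52689, T(12)=-112546, T(13)=-239461, T(14)=-510074, T(15)=-1087173, T(16)=-2315630, T(17)=-4933025; answer -4933025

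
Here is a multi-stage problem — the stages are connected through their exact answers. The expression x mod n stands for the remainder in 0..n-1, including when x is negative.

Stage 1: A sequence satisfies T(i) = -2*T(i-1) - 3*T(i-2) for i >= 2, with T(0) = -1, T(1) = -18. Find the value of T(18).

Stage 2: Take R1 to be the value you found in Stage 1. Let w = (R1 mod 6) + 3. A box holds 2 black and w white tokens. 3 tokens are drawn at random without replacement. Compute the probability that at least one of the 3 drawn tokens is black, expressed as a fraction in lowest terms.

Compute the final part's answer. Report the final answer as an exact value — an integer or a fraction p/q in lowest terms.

9/14

Stage 1: T(2) = -2*(-18) - 3*(-1) = 39; iterating: T(2)=39, T(3)=-24, T(4)=-69, T(5)=210, T(6)=-213, T(7)=-204, T(8)=1047, T(9)=-1482, T(10)=-177, T(11)=4800, T(12)=-9069, T(13)=3738, T(14)=19731, T(15)=-50676, T(16)=42159, T(17)=67710, T(18)=-261897; answer -261897
Stage 2: R1 = -261897; w = 6; total draws C(8,3) = 56; complement C(6,3) = 20; favorable 56 - 20 = 36; P = 9/14; answer 9/14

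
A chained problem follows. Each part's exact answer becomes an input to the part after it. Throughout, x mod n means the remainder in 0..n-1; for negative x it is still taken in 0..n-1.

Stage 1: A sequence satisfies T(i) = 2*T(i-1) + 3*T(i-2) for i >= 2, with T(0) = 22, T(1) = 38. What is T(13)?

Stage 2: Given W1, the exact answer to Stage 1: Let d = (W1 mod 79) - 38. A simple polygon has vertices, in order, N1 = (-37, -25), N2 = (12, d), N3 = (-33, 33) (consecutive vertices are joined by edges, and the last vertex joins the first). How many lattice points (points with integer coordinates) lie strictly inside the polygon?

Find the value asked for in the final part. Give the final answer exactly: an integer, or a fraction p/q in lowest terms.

1372

Stage 1: T(2) = 2*(38) + 3*(22) = 142; iterating: T(2)=142, T(3)=398, T(4)=1222, T(5)=3638, T(6)=10942, T(7)=32798, T(8)=98422, T(9)=295238, T(10)=885742, T(11)=2657198, T(12)=7971622, T(13)=23914838; answer 23914838
Stage 2: W1 = 23914838; d = -1; cross terms: (-37*-1 - 12*-25)=337, (12*33 - -33*-1)=363, (-33*-25 - -37*33)=2046; twice the area = |2746| = 2746; area = 1373; boundary points = 1 + 1 + 2 = 4; strictly interior points = area - boundary/2 + 1 = 1372; answer 1372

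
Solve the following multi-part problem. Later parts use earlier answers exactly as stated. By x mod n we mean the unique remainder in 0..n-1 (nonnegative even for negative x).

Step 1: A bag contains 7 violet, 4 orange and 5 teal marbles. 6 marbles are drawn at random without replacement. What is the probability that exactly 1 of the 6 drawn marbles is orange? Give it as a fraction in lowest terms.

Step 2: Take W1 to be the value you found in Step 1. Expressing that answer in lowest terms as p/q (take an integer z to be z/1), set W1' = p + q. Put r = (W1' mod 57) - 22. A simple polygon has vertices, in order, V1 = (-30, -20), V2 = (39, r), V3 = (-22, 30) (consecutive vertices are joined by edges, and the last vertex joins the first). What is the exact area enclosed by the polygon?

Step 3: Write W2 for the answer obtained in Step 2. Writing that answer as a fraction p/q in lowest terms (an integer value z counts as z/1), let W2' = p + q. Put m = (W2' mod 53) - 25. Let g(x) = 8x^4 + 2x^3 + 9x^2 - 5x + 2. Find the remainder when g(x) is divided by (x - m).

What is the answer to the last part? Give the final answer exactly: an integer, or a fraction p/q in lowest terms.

314512

Step 1: total draws C(16,6) = 8008; favorable C(4,1)*C(12,5) = 3168; P = 36/91; answer 36/91
Step 2: W1 = 36/91; threaded value p + q = 127; r = -9; cross terms: (-30*-9 - 39*-20)=1050, (39*30 - -22*-9)=972, (-22*-20 - -30*30)=1340; twice the area = |3362| = 3362; area = 1681; answer 1681
Step 3: W2 = 1681; threaded value p + q = 1682; m = 14; remainder = value at the root: 8*(14)^4 + 2*(14)^3 + 9*(14)^2 - 5*(14)^1 + 2 = (307328) + (5488) + (1764) + (-70) + (2) = 314512; answer 314512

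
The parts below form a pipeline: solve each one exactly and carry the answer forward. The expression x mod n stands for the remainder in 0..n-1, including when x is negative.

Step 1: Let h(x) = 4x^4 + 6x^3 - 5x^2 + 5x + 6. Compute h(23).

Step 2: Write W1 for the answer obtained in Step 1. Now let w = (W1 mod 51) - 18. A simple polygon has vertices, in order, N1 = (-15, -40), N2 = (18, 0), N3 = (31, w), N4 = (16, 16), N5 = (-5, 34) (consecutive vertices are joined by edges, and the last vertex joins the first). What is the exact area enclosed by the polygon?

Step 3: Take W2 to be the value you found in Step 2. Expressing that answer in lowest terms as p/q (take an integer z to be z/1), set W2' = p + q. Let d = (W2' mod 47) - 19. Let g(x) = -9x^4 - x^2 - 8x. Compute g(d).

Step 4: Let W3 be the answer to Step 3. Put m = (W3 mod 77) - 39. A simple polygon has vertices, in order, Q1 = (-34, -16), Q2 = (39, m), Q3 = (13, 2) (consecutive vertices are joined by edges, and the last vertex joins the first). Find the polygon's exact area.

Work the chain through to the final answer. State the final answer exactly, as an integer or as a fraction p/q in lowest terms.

Step 1: 4*(23)^4 + 6*(23)^3 - 5*(23)^2 + 5*(23)^1 + 6 = (1119364) + (73002) + (-2645) + (115) + (6) = 1189842; answer 1189842
Step 2: W1 = 1189842; w = -6; cross terms: (-15*0 - 18*-40)=720, (18*-6 - 31*0)=-108, (31*16 - 16*-6)=592, (16*34 - -5*16)=624, (-5*-40 - -15*34)=710; twice the area = |2538| = 2538; area = 1269; answer 1269
Step 3: W2 = 1269; threaded value p + q = 1270; d = -18; -9*(-18)^4 - 1*(-18)^2 - 8*(-18)^1 = (-944784) + (-324) + (144) = -944964; answer -944964
Step 4: W3 = -944964; m = 18; cross terms: (-34*18 - 39*-16)=12, (39*2 - 13*18)=-156, (13*-16 - -34*2)=-140; twice the area = |-284| = 284; area = 142; answer 142

142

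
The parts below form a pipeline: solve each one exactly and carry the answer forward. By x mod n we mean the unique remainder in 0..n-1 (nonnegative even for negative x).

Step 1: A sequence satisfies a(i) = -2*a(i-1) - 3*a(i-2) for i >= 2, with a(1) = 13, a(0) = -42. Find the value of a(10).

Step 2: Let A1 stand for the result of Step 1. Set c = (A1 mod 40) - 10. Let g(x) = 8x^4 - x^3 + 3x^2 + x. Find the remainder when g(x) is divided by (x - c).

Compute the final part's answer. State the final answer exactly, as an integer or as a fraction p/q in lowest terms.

10686

Step 1: a(2) = -2*(13) - 3*(-42) = 100; iterating: a(2)=100, a(3)=-239, a(4)=178, a(5)=361, a(6)=-1256, a(7)=1429, a(8)=910, a(9)=-6107, a(10)=9484; answer 9484
Step 2: A1 = 9484; c = -6; remainder = value at the root: 8*(-6)^4 - 1*(-6)^3 + 3*(-6)^2 + 1*(-6)^1 = (10368) + (216) + (108) + (-6) = 10686; answer 10686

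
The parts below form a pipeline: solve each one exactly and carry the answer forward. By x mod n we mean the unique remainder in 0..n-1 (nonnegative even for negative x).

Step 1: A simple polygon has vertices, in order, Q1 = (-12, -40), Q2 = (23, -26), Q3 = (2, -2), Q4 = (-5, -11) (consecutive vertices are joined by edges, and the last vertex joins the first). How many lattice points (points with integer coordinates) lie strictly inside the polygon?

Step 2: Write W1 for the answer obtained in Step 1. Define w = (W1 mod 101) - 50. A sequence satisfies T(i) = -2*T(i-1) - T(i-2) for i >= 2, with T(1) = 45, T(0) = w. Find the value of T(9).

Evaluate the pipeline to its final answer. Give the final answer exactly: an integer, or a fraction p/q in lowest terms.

213

Step 1: cross terms: (-12*-26 - 23*-40)=1232, (23*-2 - 2*-26)=6, (2*-11 - -5*-2)=-32, (-5*-40 - -12*-11)=68; twice the area = |1274| = 1274; area = 637; boundary points = 7 + 3 + 1 + 1 = 12; strictly interior points = area - boundary/2 + 1 = 632; answer 632
Step 2: W1 = 632; w = -24; T(2) = -2*(45) - 1*(-24) = -66; iterating: T(2)=-66, T(3)=87, T(4)=-108, T(5)=129, T(6)=-150, T(7)=171, T(8)=-192, T(9)=213; answer 213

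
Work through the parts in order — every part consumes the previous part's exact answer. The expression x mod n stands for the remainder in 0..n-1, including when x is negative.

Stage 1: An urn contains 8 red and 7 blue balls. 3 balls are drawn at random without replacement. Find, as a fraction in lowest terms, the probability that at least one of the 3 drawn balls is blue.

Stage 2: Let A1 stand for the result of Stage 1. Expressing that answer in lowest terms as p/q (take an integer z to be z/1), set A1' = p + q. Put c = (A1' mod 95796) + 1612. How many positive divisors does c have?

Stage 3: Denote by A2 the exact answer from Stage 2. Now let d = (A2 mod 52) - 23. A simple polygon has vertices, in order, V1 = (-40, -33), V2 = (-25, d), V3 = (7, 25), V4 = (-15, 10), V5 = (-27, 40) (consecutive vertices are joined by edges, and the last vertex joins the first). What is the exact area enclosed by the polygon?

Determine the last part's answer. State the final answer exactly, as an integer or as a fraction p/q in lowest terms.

Stage 1: total draws C(15,3) = 455; complement C(8,3) = 56; favorable 455 - 56 = 399; P = 57/65; answer 57/65
Stage 2: A1 = 57/65; threaded value p + q = 122; c = 1734; 1734 = 2 * 3 * 17^2; number of divisors = (1+1) * (1+1) * (2+1) = 12; answer 12
Stage 3: A2 = 12; d = -11; cross terms: (-40*-11 - -25*-33)=-385, (-25*25 - 7*-11)=-548, (7*10 - -15*25)=445, (-15*40 - -27*10)=-330, (-27*-33 - -40*40)=2491; twice the area = |1673| = 1673; area = 1673/2; answer 1673/2

1673/2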